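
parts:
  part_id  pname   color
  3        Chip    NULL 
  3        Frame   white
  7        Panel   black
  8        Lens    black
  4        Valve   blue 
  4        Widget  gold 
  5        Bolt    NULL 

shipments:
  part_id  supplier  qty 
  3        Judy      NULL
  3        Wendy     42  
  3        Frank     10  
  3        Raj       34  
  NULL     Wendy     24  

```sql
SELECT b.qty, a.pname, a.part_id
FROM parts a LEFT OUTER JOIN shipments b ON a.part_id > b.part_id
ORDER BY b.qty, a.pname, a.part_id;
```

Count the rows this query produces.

LEFT JOIN keeps every row from `parts`; unmatched rows get NULL for `shipments`'s columns.
Matching on a.part_id > b.part_id. A NULL in a compared column never satisfies the condition.
- a (part_id=3) has no partner → padded with NULL.
- a (part_id=3) has no partner → padded with NULL.
- a (part_id=7) pairs with 4 row(s) of b.
- a (part_id=8) pairs with 4 row(s) of b.
- a (part_id=4) pairs with 4 row(s) of b.
- a (part_id=4) pairs with 4 row(s) of b.
- a (part_id=5) pairs with 4 row(s) of b.
Total: 20 matched + 2 padded = 22 rows.

22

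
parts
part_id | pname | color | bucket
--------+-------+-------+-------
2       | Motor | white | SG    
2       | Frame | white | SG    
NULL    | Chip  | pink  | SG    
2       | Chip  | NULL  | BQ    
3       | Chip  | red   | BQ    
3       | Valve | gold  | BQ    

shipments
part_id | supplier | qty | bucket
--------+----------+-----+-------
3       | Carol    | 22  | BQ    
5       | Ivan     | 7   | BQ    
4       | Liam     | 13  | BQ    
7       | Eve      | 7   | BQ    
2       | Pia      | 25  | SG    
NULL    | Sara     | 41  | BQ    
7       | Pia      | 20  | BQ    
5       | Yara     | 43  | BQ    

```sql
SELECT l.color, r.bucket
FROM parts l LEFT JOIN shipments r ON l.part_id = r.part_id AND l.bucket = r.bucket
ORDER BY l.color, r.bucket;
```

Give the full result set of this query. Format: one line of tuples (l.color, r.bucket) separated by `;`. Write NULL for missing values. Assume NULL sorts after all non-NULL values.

(gold, BQ); (pink, NULL); (red, BQ); (white, SG); (white, SG); (NULL, NULL)

LEFT JOIN keeps every row from `parts`; unmatched rows get NULL for `shipments`'s columns.
Matching on l.part_id = r.part_id AND l.bucket = r.bucket. A NULL in a compared column never satisfies the condition.
- l row (part_id=2, bucket=SG): matches 1 r row(s) → 1 output row(s).
- l row (part_id=2, bucket=SG): matches 1 r row(s) → 1 output row(s).
- l row (part_id=NULL, bucket=SG): no match → kept, r columns NULL.
- l row (part_id=2, bucket=BQ): no match → kept, r columns NULL.
- l row (part_id=3, bucket=BQ): matches 1 r row(s) → 1 output row(s).
- l row (part_id=3, bucket=BQ): matches 1 r row(s) → 1 output row(s).
After projecting and ordering:
l.color | r.bucket
gold | BQ
pink | NULL
red | BQ
white | SG
white | SG
NULL | NULL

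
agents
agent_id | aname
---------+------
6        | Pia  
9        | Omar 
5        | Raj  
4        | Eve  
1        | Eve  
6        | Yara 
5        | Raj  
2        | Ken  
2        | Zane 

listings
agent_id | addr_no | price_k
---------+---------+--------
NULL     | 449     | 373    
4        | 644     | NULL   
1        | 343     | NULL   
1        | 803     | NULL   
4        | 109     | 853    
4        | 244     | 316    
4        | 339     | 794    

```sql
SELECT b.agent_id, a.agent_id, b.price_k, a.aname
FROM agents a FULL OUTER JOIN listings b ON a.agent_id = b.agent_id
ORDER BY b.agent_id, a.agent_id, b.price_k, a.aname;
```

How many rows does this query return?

14

FULL OUTER JOIN keeps every row from both sides; unmatched rows get NULL for the other side's columns.
Matching on a.agent_id = b.agent_id. A NULL in a compared column never satisfies the condition.
- agent_id=6: no b row matches, row kept with b columns NULL.
- agent_id=9: no b row matches, row kept with b columns NULL.
- agent_id=5: no b row matches, row kept with b columns NULL.
- agent_id=4: 4 matching b row(s), so 4 row(s) emitted.
- agent_id=1: 2 matching b row(s), so 2 row(s) emitted.
- agent_id=6: no b row matches, row kept with b columns NULL.
- agent_id=5: no b row matches, row kept with b columns NULL.
- agent_id=2: no b row matches, row kept with b columns NULL.
- agent_id=2: no b row matches, row kept with b columns NULL.
- plus 1 unmatched b row(s), each kept with NULL a columns.
Total: 6 matched + 8 padded = 14 rows.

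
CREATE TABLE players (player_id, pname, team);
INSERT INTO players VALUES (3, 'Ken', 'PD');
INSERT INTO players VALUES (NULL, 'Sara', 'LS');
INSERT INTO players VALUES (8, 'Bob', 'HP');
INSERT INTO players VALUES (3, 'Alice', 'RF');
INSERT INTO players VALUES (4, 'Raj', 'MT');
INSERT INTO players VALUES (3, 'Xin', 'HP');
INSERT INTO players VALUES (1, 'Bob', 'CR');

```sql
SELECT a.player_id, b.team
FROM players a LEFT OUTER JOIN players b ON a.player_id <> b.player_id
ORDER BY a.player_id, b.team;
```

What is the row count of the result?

25

LEFT JOIN keeps every row from `players a`; unmatched rows get NULL for `players b`'s columns.
Matching on a.player_id <> b.player_id. A NULL in a compared column never satisfies the condition.
Matched pairs: 24; unmatched a rows kept: 1.
Total: 24 matched + 1 padded = 25 rows.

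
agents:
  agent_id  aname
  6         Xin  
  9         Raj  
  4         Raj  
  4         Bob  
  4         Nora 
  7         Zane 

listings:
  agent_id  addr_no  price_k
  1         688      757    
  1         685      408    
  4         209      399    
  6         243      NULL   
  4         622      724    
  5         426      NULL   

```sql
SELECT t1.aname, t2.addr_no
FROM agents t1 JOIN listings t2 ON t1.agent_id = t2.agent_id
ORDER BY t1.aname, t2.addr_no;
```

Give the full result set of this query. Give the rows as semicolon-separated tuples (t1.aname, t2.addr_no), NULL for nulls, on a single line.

INNER JOIN keeps only pairs where the ON condition holds.
Matching on t1.agent_id = t2.agent_id.
Matched pairs: 7.

(Bob, 209); (Bob, 622); (Nora, 209); (Nora, 622); (Raj, 209); (Raj, 622); (Xin, 243)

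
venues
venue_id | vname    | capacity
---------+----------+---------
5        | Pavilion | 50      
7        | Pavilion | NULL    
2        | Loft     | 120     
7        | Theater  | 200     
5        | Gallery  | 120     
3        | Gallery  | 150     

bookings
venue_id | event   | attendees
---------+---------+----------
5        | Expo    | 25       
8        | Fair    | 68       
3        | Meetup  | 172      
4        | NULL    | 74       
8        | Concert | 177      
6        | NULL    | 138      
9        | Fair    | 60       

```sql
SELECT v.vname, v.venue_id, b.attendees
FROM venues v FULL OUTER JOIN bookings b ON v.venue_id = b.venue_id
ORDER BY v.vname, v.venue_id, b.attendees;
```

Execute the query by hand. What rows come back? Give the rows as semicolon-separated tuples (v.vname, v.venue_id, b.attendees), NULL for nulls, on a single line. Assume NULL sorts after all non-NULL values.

(Gallery, 3, 172); (Gallery, 5, 25); (Loft, 2, NULL); (Pavilion, 5, 25); (Pavilion, 7, NULL); (Theater, 7, NULL); (NULL, NULL, 60); (NULL, NULL, 68); (NULL, NULL, 74); (NULL, NULL, 138); (NULL, NULL, 177)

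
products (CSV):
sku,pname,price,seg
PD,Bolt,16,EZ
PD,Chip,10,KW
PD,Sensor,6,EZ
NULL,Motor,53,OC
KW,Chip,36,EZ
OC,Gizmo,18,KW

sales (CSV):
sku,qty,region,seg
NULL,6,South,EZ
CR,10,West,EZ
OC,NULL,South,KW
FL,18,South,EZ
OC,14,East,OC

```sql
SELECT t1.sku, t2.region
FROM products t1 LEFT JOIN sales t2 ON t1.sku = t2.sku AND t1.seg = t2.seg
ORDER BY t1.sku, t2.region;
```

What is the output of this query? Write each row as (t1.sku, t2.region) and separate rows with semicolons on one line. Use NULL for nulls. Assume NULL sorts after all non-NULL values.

LEFT JOIN keeps every row from `products`; unmatched rows get NULL for `sales`'s columns.
Matching on t1.sku = t2.sku AND t1.seg = t2.seg. A NULL in a compared column never satisfies the condition.
- t1[0] sku=PD, seg=EZ → no match; kept with NULLs on the t2 side.
- t1[1] sku=PD, seg=KW → no match; kept with NULLs on the t2 side.
- t1[2] sku=PD, seg=EZ → no match; kept with NULLs on the t2 side.
- t1[3] sku=NULL, seg=OC → no match; kept with NULLs on the t2 side.
- t1[4] sku=KW, seg=EZ → no match; kept with NULLs on the t2 side.
- t1[5] sku=OC, seg=KW → 1 match(es) in t2 → 1 row(s).
After projecting and ordering:
t1.sku | t2.region
KW | NULL
OC | South
PD | NULL
PD | NULL
PD | NULL
NULL | NULL

(KW, NULL); (OC, South); (PD, NULL); (PD, NULL); (PD, NULL); (NULL, NULL)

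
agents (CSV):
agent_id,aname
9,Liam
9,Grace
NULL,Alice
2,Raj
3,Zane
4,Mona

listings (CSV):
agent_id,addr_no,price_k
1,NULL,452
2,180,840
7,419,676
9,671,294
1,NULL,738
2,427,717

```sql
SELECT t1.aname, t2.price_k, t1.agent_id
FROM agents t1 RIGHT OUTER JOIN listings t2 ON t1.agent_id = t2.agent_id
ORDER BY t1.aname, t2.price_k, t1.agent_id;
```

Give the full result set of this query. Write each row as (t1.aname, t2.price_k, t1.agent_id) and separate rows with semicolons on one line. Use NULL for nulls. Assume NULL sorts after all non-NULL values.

RIGHT JOIN keeps every row from `listings`; unmatched rows get NULL for `agents`'s columns.
Matching on t1.agent_id = t2.agent_id. A NULL in a compared column never satisfies the condition.
- agent_id=9: 1 matching t2 row(s), so 1 row(s) emitted.
- agent_id=9: 1 matching t2 row(s), so 1 row(s) emitted.
- agent_id=NULL: no matching t2 row.
- agent_id=2: 2 matching t2 row(s), so 2 row(s) emitted.
- agent_id=3: no matching t2 row.
- agent_id=4: no matching t2 row.
- 3 row(s) from t2 found no t1 partner → padded with NULL.
After projecting and ordering:
t1.aname | t2.price_k | t1.agent_id
Grace | 294 | 9
Liam | 294 | 9
Raj | 717 | 2
Raj | 840 | 2
NULL | 452 | NULL
NULL | 676 | NULL
NULL | 738 | NULL

(Grace, 294, 9); (Liam, 294, 9); (Raj, 717, 2); (Raj, 840, 2); (NULL, 452, NULL); (NULL, 676, NULL); (NULL, 738, NULL)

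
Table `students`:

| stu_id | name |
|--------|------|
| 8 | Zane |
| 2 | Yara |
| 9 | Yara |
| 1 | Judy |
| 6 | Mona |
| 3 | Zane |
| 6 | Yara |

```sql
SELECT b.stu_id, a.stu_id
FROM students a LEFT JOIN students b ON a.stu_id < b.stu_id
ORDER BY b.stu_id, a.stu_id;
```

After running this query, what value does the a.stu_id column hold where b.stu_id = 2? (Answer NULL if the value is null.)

1

LEFT JOIN keeps every row from `students a`; unmatched rows get NULL for `students b`'s columns.
Matching on a.stu_id < b.stu_id.
- a (stu_id=8) pairs with 1 row(s) of b.
- a (stu_id=2) pairs with 5 row(s) of b.
- a (stu_id=9) has no partner → padded with NULL.
- a (stu_id=1) pairs with 6 row(s) of b.
- a (stu_id=6) pairs with 2 row(s) of b.
- a (stu_id=3) pairs with 4 row(s) of b.
- a (stu_id=6) pairs with 2 row(s) of b.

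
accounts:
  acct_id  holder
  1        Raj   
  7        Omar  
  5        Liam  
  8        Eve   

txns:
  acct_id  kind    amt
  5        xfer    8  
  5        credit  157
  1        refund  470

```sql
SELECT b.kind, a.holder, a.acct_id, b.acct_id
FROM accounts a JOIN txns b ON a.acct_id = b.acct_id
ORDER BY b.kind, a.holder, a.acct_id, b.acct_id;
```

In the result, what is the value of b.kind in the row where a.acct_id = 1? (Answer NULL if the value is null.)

INNER JOIN keeps only pairs where the ON condition holds.
Matching on a.acct_id = b.acct_id.
Matched pairs: 3.

refund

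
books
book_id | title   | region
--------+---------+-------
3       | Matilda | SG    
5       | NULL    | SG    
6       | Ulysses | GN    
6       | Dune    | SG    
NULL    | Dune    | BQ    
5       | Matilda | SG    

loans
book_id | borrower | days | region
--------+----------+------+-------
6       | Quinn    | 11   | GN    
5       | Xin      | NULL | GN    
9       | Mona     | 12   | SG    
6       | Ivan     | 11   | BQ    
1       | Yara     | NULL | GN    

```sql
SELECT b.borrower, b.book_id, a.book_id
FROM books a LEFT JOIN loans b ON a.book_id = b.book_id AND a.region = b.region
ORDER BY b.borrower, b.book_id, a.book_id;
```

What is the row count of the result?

LEFT JOIN keeps every row from `books`; unmatched rows get NULL for `loans`'s columns.
Matching on a.book_id = b.book_id AND a.region = b.region. A NULL in a compared column never satisfies the condition.
Matched pairs: 1; unmatched a rows kept: 5.
Total: 1 matched + 5 padded = 6 rows.

6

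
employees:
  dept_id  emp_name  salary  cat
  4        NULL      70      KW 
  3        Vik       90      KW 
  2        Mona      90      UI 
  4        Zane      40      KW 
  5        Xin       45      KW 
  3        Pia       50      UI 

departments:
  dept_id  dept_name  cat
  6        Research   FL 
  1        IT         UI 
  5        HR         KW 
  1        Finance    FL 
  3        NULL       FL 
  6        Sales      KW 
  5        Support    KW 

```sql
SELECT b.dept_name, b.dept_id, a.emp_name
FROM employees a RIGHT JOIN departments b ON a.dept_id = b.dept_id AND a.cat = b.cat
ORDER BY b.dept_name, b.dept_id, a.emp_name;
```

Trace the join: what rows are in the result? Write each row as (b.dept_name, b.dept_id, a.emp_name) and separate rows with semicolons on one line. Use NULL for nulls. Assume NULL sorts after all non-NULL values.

RIGHT JOIN keeps every row from `departments`; unmatched rows get NULL for `employees`'s columns.
Matching on a.dept_id = b.dept_id AND a.cat = b.cat.
Matched pairs: 2; unmatched b rows kept: 5.

(Finance, 1, NULL); (HR, 5, Xin); (IT, 1, NULL); (Research, 6, NULL); (Sales, 6, NULL); (Support, 5, Xin); (NULL, 3, NULL)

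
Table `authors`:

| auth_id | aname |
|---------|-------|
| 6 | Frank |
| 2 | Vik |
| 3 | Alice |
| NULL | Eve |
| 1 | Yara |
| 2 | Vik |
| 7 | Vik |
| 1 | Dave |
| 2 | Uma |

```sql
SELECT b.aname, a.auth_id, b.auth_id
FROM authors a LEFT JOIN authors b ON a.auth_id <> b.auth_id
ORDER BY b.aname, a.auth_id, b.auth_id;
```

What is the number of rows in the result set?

LEFT JOIN keeps every row from `authors a`; unmatched rows get NULL for `authors b`'s columns.
Matching on a.auth_id <> b.auth_id. A NULL in a compared column never satisfies the condition.
- auth_id=6: 7 matching b row(s), so 7 row(s) emitted.
- auth_id=2: 5 matching b row(s), so 5 row(s) emitted.
- auth_id=3: 7 matching b row(s), so 7 row(s) emitted.
- auth_id=NULL: no b row matches, row kept with b columns NULL.
- auth_id=1: 6 matching b row(s), so 6 row(s) emitted.
- auth_id=2: 5 matching b row(s), so 5 row(s) emitted.
- auth_id=7: 7 matching b row(s), so 7 row(s) emitted.
- auth_id=1: 6 matching b row(s), so 6 row(s) emitted.
- auth_id=2: 5 matching b row(s), so 5 row(s) emitted.
Total: 48 matched + 1 padded = 49 rows.

49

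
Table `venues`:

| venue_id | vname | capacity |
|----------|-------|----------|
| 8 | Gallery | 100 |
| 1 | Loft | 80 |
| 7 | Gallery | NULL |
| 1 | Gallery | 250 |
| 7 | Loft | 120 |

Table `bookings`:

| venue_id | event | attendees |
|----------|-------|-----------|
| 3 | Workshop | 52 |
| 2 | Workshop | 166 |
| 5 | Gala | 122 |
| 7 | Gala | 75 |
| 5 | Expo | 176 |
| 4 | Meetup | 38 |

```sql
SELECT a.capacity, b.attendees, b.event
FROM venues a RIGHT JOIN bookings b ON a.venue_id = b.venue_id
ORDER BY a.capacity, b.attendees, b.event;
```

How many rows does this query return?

RIGHT JOIN keeps every row from `bookings`; unmatched rows get NULL for `venues`'s columns.
Matching on a.venue_id = b.venue_id.
- a (venue_id=8) has no partner in b.
- a (venue_id=1) has no partner in b.
- a (venue_id=7) pairs with 1 row(s) of b.
- a (venue_id=1) has no partner in b.
- a (venue_id=7) pairs with 1 row(s) of b.
- plus 5 unmatched b row(s), each kept with NULL a columns.
Total: 2 matched + 5 padded = 7 rows.

7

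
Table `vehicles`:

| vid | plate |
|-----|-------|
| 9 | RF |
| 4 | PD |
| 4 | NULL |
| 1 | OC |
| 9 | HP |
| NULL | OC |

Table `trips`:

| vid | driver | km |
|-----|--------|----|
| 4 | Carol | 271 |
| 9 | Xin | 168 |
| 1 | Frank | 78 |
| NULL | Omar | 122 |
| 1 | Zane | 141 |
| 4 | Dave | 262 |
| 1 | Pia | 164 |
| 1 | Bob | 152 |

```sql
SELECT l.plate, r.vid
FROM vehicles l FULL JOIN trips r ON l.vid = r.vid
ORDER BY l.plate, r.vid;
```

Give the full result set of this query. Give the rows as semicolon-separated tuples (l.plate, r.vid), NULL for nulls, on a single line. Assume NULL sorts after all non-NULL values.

(HP, 9); (OC, 1); (OC, 1); (OC, 1); (OC, 1); (OC, NULL); (PD, 4); (PD, 4); (RF, 9); (NULL, 4); (NULL, 4); (NULL, NULL)

FULL OUTER JOIN keeps every row from both sides; unmatched rows get NULL for the other side's columns.
Matching on l.vid = r.vid. A NULL in a compared column never satisfies the condition.
- vid=9: 1 matching r row(s), so 1 row(s) emitted.
- vid=4: 2 matching r row(s), so 2 row(s) emitted.
- vid=4: 2 matching r row(s), so 2 row(s) emitted.
- vid=1: 4 matching r row(s), so 4 row(s) emitted.
- vid=9: 1 matching r row(s), so 1 row(s) emitted.
- vid=NULL: no r row matches, row kept with r columns NULL.
- 1 row(s) from r found no l partner → padded with NULL.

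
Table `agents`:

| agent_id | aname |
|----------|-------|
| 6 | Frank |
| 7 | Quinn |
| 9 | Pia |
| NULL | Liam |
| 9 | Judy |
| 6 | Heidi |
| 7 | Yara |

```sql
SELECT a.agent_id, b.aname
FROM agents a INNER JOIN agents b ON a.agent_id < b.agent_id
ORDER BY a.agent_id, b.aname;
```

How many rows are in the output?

12

INNER JOIN keeps only pairs where the ON condition holds.
Matching on a.agent_id < b.agent_id. A NULL in a compared column never satisfies the condition.
- a[0] agent_id=6 → 4 match(es) in b → 4 row(s).
- a[1] agent_id=7 → 2 match(es) in b → 2 row(s).
- a[2] agent_id=9 → no match; dropped.
- a[3] agent_id=NULL → no match; dropped.
- a[4] agent_id=9 → no match; dropped.
- a[5] agent_id=6 → 4 match(es) in b → 4 row(s).
- a[6] agent_id=7 → 2 match(es) in b → 2 row(s).
Total: 12 rows.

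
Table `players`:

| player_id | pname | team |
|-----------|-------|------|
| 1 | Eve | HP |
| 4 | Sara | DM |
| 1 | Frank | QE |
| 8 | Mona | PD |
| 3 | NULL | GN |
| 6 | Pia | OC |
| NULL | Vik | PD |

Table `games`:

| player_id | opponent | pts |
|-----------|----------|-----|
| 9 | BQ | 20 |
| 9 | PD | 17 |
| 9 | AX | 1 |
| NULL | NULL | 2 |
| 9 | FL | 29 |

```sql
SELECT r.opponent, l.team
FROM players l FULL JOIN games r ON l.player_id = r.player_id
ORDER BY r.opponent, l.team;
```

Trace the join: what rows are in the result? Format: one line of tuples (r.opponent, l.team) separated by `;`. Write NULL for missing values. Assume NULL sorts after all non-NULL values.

(AX, NULL); (BQ, NULL); (FL, NULL); (PD, NULL); (NULL, DM); (NULL, GN); (NULL, HP); (NULL, OC); (NULL, PD); (NULL, PD); (NULL, QE); (NULL, NULL)

FULL OUTER JOIN keeps every row from both sides; unmatched rows get NULL for the other side's columns.
Matching on l.player_id = r.player_id. A NULL in a compared column never satisfies the condition.
Matched pairs: 0; unmatched l rows kept: 7; unmatched r rows kept: 5.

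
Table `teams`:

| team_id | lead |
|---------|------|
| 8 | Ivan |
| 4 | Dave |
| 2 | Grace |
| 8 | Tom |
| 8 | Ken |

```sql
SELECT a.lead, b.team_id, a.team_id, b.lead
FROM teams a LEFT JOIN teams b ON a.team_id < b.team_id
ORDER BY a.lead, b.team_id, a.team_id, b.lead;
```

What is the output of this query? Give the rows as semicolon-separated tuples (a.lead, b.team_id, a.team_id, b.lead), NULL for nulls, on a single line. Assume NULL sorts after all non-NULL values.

(Dave, 8, 4, Ivan); (Dave, 8, 4, Ken); (Dave, 8, 4, Tom); (Grace, 4, 2, Dave); (Grace, 8, 2, Ivan); (Grace, 8, 2, Ken); (Grace, 8, 2, Tom); (Ivan, NULL, 8, NULL); (Ken, NULL, 8, NULL); (Tom, NULL, 8, NULL)

LEFT JOIN keeps every row from `teams a`; unmatched rows get NULL for `teams b`'s columns.
Matching on a.team_id < b.team_id.
- team_id=8: no b row matches, row kept with b columns NULL.
- team_id=4: 3 matching b row(s), so 3 row(s) emitted.
- team_id=2: 4 matching b row(s), so 4 row(s) emitted.
- team_id=8: no b row matches, row kept with b columns NULL.
- team_id=8: no b row matches, row kept with b columns NULL.
After projecting and ordering:
a.lead | b.team_id | a.team_id | b.lead
Dave | 8 | 4 | Ivan
Dave | 8 | 4 | Ken
Dave | 8 | 4 | Tom
Grace | 4 | 2 | Dave
Grace | 8 | 2 | Ivan
Grace | 8 | 2 | Ken
Grace | 8 | 2 | Tom
Ivan | NULL | 8 | NULL
Ken | NULL | 8 | NULL
Tom | NULL | 8 | NULL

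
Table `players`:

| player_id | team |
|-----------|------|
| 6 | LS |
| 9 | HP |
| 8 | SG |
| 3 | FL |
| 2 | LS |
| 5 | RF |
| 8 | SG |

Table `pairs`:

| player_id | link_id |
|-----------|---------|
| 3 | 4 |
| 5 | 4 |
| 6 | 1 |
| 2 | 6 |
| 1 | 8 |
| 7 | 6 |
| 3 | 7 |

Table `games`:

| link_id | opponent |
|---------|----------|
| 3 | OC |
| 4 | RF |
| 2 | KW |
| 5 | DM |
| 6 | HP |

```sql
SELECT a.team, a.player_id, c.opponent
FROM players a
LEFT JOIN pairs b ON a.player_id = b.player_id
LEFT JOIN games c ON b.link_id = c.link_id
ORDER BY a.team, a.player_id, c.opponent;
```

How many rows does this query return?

8

Joins associate left-to-right: players LEFT JOIN pairs on player_id gives 8 intermediate row(s).
Then LEFT JOIN `games c` on link_id: each of those 8 rows is kept; rows whose b.link_id has no match in c get NULL for c's columns.
Result: 8 row(s).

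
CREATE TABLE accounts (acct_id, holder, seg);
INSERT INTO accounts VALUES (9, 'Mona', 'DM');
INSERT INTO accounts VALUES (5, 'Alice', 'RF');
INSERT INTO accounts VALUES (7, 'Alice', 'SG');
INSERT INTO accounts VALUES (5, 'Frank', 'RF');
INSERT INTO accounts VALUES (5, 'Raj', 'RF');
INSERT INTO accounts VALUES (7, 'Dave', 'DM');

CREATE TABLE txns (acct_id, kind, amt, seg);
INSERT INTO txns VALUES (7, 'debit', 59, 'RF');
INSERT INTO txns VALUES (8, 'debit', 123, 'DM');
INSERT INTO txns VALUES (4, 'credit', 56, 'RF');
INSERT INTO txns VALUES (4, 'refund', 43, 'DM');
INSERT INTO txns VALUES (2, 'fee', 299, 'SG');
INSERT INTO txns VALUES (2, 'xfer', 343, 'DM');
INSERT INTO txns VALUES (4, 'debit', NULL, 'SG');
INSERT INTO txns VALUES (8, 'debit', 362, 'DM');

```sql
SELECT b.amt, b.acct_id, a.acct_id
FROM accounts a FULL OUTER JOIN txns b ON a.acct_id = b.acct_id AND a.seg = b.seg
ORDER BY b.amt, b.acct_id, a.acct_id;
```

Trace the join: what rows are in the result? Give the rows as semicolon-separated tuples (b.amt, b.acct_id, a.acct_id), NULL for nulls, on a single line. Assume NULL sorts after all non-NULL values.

FULL OUTER JOIN keeps every row from both sides; unmatched rows get NULL for the other side's columns.
Matching on a.acct_id = b.acct_id AND a.seg = b.seg.
Matched pairs: 0; unmatched a rows kept: 6; unmatched b rows kept: 8.

(43, 4, NULL); (56, 4, NULL); (59, 7, NULL); (123, 8, NULL); (299, 2, NULL); (343, 2, NULL); (362, 8, NULL); (NULL, 4, NULL); (NULL, NULL, 5); (NULL, NULL, 5); (NULL, NULL, 5); (NULL, NULL, 7); (NULL, NULL, 7); (NULL, NULL, 9)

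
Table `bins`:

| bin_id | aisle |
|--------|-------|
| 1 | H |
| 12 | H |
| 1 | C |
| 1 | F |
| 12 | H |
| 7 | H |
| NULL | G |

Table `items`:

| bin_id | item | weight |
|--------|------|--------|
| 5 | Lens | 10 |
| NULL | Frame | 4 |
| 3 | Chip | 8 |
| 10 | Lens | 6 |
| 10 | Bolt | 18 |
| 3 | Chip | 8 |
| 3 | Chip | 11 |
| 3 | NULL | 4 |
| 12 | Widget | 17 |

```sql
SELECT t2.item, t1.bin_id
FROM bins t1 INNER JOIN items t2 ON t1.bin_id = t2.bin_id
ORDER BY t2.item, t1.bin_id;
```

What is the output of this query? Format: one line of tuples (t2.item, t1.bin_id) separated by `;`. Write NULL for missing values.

(Widget, 12); (Widget, 12)

INNER JOIN keeps only pairs where the ON condition holds.
Matching on t1.bin_id = t2.bin_id. A NULL in a compared column never satisfies the condition.
- bin_id=1: no matching t2 row, dropped.
- bin_id=12: 1 matching t2 row(s), so 1 row(s) emitted.
- bin_id=1: no matching t2 row, dropped.
- bin_id=1: no matching t2 row, dropped.
- bin_id=12: 1 matching t2 row(s), so 1 row(s) emitted.
- bin_id=7: no matching t2 row, dropped.
- bin_id=NULL: no matching t2 row, dropped.
After projecting and ordering:
t2.item | t1.bin_id
Widget | 12
Widget | 12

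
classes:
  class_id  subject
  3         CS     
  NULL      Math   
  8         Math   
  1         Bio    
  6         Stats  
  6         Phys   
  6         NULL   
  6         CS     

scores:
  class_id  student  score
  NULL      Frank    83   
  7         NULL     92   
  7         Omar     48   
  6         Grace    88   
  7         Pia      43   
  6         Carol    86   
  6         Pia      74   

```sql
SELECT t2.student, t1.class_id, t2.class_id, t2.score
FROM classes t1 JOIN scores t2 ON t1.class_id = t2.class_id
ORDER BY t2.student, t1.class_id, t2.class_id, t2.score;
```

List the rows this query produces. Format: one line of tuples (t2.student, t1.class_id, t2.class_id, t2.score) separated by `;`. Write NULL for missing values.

(Carol, 6, 6, 86); (Carol, 6, 6, 86); (Carol, 6, 6, 86); (Carol, 6, 6, 86); (Grace, 6, 6, 88); (Grace, 6, 6, 88); (Grace, 6, 6, 88); (Grace, 6, 6, 88); (Pia, 6, 6, 74); (Pia, 6, 6, 74); (Pia, 6, 6, 74); (Pia, 6, 6, 74)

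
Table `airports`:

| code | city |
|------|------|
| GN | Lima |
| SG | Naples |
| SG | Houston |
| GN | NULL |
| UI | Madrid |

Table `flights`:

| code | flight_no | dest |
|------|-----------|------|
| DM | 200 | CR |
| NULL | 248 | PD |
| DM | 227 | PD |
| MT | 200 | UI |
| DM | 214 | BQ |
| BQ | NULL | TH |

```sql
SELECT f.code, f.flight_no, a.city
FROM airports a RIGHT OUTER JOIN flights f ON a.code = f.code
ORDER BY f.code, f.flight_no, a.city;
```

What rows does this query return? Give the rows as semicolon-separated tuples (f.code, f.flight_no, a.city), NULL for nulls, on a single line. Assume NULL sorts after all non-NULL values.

(BQ, NULL, NULL); (DM, 200, NULL); (DM, 214, NULL); (DM, 227, NULL); (MT, 200, NULL); (NULL, 248, NULL)

RIGHT JOIN keeps every row from `flights`; unmatched rows get NULL for `airports`'s columns.
Matching on a.code = f.code. A NULL in a compared column never satisfies the condition.
- a row (code=GN): no match.
- a row (code=SG): no match.
- a row (code=SG): no match.
- a row (code=GN): no match.
- a row (code=UI): no match.
- plus 6 unmatched f row(s), each kept with NULL a columns.
After projecting and ordering:
f.code | f.flight_no | a.city
BQ | NULL | NULL
DM | 200 | NULL
DM | 214 | NULL
DM | 227 | NULL
MT | 200 | NULL
NULL | 248 | NULL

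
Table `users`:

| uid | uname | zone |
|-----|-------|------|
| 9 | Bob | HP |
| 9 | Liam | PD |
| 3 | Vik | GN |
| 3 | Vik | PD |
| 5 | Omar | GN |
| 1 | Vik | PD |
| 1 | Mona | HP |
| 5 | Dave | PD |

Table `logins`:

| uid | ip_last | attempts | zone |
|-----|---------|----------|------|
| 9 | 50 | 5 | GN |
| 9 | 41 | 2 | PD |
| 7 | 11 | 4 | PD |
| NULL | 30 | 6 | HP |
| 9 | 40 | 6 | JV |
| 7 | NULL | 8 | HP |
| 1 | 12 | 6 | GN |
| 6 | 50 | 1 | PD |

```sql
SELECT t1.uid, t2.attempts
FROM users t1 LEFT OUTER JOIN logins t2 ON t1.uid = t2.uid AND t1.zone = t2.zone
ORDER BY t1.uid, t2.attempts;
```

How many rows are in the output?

8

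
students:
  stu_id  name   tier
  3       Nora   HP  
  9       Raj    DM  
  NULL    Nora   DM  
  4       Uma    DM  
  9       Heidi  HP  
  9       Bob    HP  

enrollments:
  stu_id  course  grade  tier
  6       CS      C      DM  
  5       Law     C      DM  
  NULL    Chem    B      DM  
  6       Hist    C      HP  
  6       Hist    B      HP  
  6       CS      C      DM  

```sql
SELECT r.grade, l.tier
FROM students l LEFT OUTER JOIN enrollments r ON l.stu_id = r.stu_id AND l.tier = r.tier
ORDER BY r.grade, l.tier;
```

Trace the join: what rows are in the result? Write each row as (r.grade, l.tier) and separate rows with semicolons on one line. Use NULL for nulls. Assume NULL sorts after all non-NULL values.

(NULL, DM); (NULL, DM); (NULL, DM); (NULL, HP); (NULL, HP); (NULL, HP)

LEFT JOIN keeps every row from `students`; unmatched rows get NULL for `enrollments`'s columns.
Matching on l.stu_id = r.stu_id AND l.tier = r.tier. A NULL in a compared column never satisfies the condition.
Matched pairs: 0; unmatched l rows kept: 6.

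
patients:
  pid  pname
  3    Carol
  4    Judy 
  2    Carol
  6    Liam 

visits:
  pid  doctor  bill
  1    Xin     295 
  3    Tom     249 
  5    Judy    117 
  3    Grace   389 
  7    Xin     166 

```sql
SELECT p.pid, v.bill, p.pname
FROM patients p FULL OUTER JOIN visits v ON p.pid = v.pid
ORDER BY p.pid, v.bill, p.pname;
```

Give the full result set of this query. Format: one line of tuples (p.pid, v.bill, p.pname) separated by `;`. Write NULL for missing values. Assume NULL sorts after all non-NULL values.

FULL OUTER JOIN keeps every row from both sides; unmatched rows get NULL for the other side's columns.
Matching on p.pid = v.pid.
Matched pairs: 2; unmatched p rows kept: 3; unmatched v rows kept: 3.

(2, NULL, Carol); (3, 249, Carol); (3, 389, Carol); (4, NULL, Judy); (6, NULL, Liam); (NULL, 117, NULL); (NULL, 166, NULL); (NULL, 295, NULL)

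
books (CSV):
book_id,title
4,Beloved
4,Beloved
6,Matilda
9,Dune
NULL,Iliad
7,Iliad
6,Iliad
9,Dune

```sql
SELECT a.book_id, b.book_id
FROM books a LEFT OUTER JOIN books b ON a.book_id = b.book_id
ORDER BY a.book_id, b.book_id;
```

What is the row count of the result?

14

LEFT JOIN keeps every row from `books a`; unmatched rows get NULL for `books b`'s columns.
Matching on a.book_id = b.book_id. A NULL in a compared column never satisfies the condition.
- a row (book_id=4): matches 2 b row(s) → 2 output row(s).
- a row (book_id=4): matches 2 b row(s) → 2 output row(s).
- a row (book_id=6): matches 2 b row(s) → 2 output row(s).
- a row (book_id=9): matches 2 b row(s) → 2 output row(s).
- a row (book_id=NULL): no match → kept, b columns NULL.
- a row (book_id=7): matches 1 b row(s) → 1 output row(s).
- a row (book_id=6): matches 2 b row(s) → 2 output row(s).
- a row (book_id=9): matches 2 b row(s) → 2 output row(s).
Total: 13 matched + 1 padded = 14 rows.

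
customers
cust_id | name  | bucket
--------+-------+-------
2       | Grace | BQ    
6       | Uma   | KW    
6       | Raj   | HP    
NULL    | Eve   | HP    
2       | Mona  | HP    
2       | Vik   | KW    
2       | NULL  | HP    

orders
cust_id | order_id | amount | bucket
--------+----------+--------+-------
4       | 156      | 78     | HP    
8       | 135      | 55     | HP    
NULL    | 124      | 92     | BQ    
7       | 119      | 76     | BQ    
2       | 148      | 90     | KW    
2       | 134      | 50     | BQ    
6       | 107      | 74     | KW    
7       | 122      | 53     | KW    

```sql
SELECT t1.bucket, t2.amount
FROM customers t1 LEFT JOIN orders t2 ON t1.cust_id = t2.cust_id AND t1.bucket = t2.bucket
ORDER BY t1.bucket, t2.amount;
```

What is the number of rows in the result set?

7

LEFT JOIN keeps every row from `customers`; unmatched rows get NULL for `orders`'s columns.
Matching on t1.cust_id = t2.cust_id AND t1.bucket = t2.bucket. A NULL in a compared column never satisfies the condition.
Matched pairs: 3; unmatched t1 rows kept: 4.
Total: 3 matched + 4 padded = 7 rows.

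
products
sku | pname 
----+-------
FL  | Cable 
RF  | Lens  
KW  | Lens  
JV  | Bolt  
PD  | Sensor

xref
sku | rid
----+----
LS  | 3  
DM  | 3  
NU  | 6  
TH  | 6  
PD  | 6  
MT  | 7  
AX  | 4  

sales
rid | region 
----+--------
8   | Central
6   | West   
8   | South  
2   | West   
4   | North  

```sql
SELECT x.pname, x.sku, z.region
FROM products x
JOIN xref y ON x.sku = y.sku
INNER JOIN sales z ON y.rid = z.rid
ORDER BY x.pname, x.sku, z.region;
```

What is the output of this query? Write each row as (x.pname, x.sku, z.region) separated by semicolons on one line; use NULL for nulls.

(Sensor, PD, West)

Evaluate left to right. First `products x INNER JOIN xref y` on sku: 1 row(s).
Then INNER JOIN `sales z` on rid: keep only rows whose y.rid appears in z.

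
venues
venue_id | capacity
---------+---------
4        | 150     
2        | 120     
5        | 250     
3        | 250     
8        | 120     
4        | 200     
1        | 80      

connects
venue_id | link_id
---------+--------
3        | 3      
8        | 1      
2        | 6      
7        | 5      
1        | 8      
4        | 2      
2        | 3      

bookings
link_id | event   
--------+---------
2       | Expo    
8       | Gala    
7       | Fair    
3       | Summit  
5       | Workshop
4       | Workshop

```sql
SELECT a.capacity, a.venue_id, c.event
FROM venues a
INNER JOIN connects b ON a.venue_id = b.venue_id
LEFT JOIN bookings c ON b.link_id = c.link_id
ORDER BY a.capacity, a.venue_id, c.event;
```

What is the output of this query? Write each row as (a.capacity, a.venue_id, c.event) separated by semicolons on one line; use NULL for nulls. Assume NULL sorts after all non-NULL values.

Evaluate left to right. First `venues a INNER JOIN connects b` on venue_id: 7 row(s).
Then LEFT JOIN `bookings c` on link_id: each of those 7 rows is kept; rows whose b.link_id has no match in c get NULL for c's columns.

(80, 1, Gala); (120, 2, Summit); (120, 2, NULL); (120, 8, NULL); (150, 4, Expo); (200, 4, Expo); (250, 3, Summit)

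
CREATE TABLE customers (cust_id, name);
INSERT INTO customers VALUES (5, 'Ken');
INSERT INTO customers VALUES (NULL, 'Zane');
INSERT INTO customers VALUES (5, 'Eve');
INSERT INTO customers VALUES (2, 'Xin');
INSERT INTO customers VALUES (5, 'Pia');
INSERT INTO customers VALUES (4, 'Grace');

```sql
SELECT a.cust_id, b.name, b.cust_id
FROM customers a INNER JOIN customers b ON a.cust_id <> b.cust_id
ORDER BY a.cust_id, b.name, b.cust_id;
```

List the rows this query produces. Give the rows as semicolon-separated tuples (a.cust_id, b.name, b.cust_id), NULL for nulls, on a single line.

INNER JOIN keeps only pairs where the ON condition holds.
Matching on a.cust_id <> b.cust_id. A NULL in a compared column never satisfies the condition.
- cust_id=5: 2 matching b row(s), so 2 row(s) emitted.
- cust_id=NULL: no matching b row, dropped.
- cust_id=5: 2 matching b row(s), so 2 row(s) emitted.
- cust_id=2: 4 matching b row(s), so 4 row(s) emitted.
- cust_id=5: 2 matching b row(s), so 2 row(s) emitted.
- cust_id=4: 4 matching b row(s), so 4 row(s) emitted.

(2, Eve, 5); (2, Grace, 4); (2, Ken, 5); (2, Pia, 5); (4, Eve, 5); (4, Ken, 5); (4, Pia, 5); (4, Xin, 2); (5, Grace, 4); (5, Grace, 4); (5, Grace, 4); (5, Xin, 2); (5, Xin, 2); (5, Xin, 2)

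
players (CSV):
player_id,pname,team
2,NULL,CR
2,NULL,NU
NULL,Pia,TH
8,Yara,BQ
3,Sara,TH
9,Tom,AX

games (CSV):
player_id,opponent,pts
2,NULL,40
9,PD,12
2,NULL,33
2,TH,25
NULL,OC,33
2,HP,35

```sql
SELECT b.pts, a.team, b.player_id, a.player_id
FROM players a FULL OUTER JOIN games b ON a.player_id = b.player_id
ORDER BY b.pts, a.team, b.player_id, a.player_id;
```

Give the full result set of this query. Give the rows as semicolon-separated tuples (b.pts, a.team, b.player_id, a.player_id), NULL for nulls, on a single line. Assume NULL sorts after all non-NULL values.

(12, AX, 9, 9); (25, CR, 2, 2); (25, NU, 2, 2); (33, CR, 2, 2); (33, NU, 2, 2); (33, NULL, NULL, NULL); (35, CR, 2, 2); (35, NU, 2, 2); (40, CR, 2, 2); (40, NU, 2, 2); (NULL, BQ, NULL, 8); (NULL, TH, NULL, 3); (NULL, TH, NULL, NULL)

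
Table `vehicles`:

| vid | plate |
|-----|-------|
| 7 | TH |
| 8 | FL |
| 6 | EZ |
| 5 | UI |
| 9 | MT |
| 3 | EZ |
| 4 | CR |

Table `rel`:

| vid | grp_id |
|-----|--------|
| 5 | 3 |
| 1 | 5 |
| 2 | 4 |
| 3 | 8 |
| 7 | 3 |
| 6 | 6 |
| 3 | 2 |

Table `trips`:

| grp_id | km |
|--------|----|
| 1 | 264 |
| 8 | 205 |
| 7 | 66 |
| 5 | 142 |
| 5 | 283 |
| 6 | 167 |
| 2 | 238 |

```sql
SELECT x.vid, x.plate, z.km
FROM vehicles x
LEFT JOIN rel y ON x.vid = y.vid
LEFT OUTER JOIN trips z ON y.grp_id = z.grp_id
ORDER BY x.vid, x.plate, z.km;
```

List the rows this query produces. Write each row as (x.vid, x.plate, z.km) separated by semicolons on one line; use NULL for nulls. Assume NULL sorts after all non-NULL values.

(3, EZ, 205); (3, EZ, 238); (4, CR, NULL); (5, UI, NULL); (6, EZ, 167); (7, TH, NULL); (8, FL, NULL); (9, MT, NULL)

Evaluate left to right. First `vehicles x LEFT JOIN rel y` on vid: 8 row(s).
Then LEFT JOIN `trips z` on grp_id: each of those 8 rows is kept; rows whose y.grp_id has no match in z get NULL for z's columns.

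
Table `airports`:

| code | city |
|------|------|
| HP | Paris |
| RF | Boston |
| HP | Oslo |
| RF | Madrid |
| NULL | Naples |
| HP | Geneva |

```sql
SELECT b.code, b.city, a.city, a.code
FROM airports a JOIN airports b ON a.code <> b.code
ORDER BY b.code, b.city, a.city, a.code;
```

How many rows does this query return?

12

INNER JOIN keeps only pairs where the ON condition holds.
Matching on a.code <> b.code. A NULL in a compared column never satisfies the condition.
- a row (code=HP): matches 2 b row(s) → 2 output row(s).
- a row (code=RF): matches 3 b row(s) → 3 output row(s).
- a row (code=HP): matches 2 b row(s) → 2 output row(s).
- a row (code=RF): matches 3 b row(s) → 3 output row(s).
- a row (code=NULL): no match → dropped.
- a row (code=HP): matches 2 b row(s) → 2 output row(s).
Total: 12 rows.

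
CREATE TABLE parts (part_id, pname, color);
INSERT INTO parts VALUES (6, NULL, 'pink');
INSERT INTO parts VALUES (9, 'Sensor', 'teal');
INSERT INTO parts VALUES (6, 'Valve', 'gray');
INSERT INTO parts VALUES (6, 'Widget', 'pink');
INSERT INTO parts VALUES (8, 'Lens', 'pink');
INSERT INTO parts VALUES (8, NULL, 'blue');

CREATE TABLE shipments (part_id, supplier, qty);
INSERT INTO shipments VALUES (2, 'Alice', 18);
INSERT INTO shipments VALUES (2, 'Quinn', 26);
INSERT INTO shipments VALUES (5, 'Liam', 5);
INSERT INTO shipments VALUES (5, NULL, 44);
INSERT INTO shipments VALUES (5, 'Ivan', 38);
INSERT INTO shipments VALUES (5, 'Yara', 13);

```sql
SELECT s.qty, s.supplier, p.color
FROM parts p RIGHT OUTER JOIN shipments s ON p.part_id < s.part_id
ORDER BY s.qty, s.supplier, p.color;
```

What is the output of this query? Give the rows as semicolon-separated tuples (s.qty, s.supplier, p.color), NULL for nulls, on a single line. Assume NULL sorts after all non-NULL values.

(5, Liam, NULL); (13, Yara, NULL); (18, Alice, NULL); (26, Quinn, NULL); (38, Ivan, NULL); (44, NULL, NULL)

RIGHT JOIN keeps every row from `shipments`; unmatched rows get NULL for `parts`'s columns.
Matching on p.part_id < s.part_id.
Matched pairs: 0; unmatched s rows kept: 6.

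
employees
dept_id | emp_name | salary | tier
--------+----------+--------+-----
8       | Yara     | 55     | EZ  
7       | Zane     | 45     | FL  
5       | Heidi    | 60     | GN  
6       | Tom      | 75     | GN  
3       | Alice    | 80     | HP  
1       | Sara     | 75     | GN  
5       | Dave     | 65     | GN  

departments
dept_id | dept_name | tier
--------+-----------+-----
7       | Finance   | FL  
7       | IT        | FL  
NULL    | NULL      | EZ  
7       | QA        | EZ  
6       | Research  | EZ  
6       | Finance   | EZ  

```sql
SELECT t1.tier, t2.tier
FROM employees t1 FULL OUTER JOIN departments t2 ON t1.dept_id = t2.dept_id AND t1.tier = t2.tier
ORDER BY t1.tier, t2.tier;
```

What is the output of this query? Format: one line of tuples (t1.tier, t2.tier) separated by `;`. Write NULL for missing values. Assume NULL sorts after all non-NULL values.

(EZ, NULL); (FL, FL); (FL, FL); (GN, NULL); (GN, NULL); (GN, NULL); (GN, NULL); (HP, NULL); (NULL, EZ); (NULL, EZ); (NULL, EZ); (NULL, EZ)

FULL OUTER JOIN keeps every row from both sides; unmatched rows get NULL for the other side's columns.
Matching on t1.dept_id = t2.dept_id AND t1.tier = t2.tier. A NULL in a compared column never satisfies the condition.
- t1[0] dept_id=8, tier=EZ → no match; kept with NULLs on the t2 side.
- t1[1] dept_id=7, tier=FL → 2 match(es) in t2 → 2 row(s).
- t1[2] dept_id=5, tier=GN → no match; kept with NULLs on the t2 side.
- t1[3] dept_id=6, tier=GN → no match; kept with NULLs on the t2 side.
- t1[4] dept_id=3, tier=HP → no match; kept with NULLs on the t2 side.
- t1[5] dept_id=1, tier=GN → no match; kept with NULLs on the t2 side.
- t1[6] dept_id=5, tier=GN → no match; kept with NULLs on the t2 side.
- plus 4 unmatched t2 row(s), each kept with NULL t1 columns.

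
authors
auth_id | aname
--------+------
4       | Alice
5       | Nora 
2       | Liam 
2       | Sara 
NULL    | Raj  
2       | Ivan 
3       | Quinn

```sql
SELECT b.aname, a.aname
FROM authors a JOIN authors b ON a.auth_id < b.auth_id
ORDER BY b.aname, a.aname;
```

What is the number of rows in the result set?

12

INNER JOIN keeps only pairs where the ON condition holds.
Matching on a.auth_id < b.auth_id. A NULL in a compared column never satisfies the condition.
- a[0] auth_id=4 → 1 match(es) in b → 1 row(s).
- a[1] auth_id=5 → no match; dropped.
- a[2] auth_id=2 → 3 match(es) in b → 3 row(s).
- a[3] auth_id=2 → 3 match(es) in b → 3 row(s).
- a[4] auth_id=NULL → no match; dropped.
- a[5] auth_id=2 → 3 match(es) in b → 3 row(s).
- a[6] auth_id=3 → 2 match(es) in b → 2 row(s).
Total: 12 rows.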